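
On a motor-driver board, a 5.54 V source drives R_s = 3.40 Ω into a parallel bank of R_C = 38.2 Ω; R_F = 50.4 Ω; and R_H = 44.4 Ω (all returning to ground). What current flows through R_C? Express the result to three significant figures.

Equivalent of the parallel group: R_p = 14.59 Ω.
V_A = 5.54 × 14.59/17.99 = 4.493 V.
I(R_C) = V_A / R_C = 4.493/38.2 = 0.1176 A.
(Equivalently: I_total = 0.3080 A, then current-divider fraction G_k/ΣG = 0.3819.)

I ≈ 0.118 A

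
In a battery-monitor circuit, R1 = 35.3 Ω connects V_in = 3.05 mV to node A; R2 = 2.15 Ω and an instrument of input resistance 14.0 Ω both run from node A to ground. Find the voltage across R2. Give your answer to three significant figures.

V_out ≈ 0.153 mV

The load sits in parallel with R2, giving an effective lower resistance R2' = R2·R_L/(R2+R_L) = 1.864 Ω.
Now apply the divider: V_out = 3.05 × 0.05015 = 0.1530 mV.
(Unloaded it would be 0.175 mV; the load pulls it down.)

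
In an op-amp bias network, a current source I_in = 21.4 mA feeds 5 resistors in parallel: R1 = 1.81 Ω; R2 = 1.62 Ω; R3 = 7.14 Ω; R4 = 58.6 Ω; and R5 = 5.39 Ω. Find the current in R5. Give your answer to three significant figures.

I ≈ 2.63 mA

Total conductance ΣG = 1/1.81 + 1/1.62 + 1/7.14 + 1/58.6 + 1/5.39 = 1.512 (units of 1/Ω).
By the current-divider rule, I = I_in · G_k/ΣG = 21.4 × 0.1227 = 2.625 mA.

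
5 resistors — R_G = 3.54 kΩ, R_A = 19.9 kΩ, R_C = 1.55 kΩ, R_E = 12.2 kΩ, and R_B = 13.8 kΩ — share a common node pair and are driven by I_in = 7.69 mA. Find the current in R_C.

I ≈ 4.38 mA

ΣG = 1/3.54 + 1/19.9 + 1/1.55 + 1/12.2 + 1/13.8 = 1.132.
R_C takes the fraction G_k/ΣG = 0.6452/1.132 = 0.5698, so I = 7.69 × 0.5698 = 4.381 mA.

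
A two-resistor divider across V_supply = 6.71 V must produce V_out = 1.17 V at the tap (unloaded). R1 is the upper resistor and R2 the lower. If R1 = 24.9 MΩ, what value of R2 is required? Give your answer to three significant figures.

Required fraction k = V_out/V_supply = 0.1744.
So R2 = R1 · V_out/(V_supply − V_out) = 24.9 × 1.17/(6.71 − 1.17) = 24.9 × 0.2112 = 5.259 MΩ.

R2 ≈ 5.26 MΩ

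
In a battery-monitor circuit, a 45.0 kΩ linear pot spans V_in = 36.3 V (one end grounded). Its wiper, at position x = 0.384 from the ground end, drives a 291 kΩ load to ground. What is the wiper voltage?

Split the track: R_lower = x·R_p = 17.28 kΩ, R_upper = (1−x)·R_p = 27.72 kΩ.
(x·R_p) ‖ R_L = 16.31 kΩ.
Loaded-divider output: V_out = 36.3 × 0.3704 = 13.45 V.

V_out ≈ 13.4 V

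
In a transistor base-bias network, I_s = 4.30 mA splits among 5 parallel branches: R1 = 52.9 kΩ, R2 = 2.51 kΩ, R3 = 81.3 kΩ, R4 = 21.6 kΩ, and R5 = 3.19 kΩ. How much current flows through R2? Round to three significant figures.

Conductances: ΣG = 1/52.9 + 1/2.51 + 1/81.3 + 1/21.6 + 1/3.19 = 0.7894 (1/kΩ).
R2 takes the fraction G_k/ΣG = 0.3984/0.7894 = 0.5047, so I = 4.30 × 0.5047 = 2.170 mA.

I ≈ 2.17 mA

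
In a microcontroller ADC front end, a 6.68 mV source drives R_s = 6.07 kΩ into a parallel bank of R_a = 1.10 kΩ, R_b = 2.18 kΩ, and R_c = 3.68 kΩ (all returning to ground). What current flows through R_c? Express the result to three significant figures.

I ≈ 0.166 µA

Equivalent of the parallel group: R_p = 0.6099 kΩ.
V_A = 6.68 × 0.6099/6.680 = 0.6099 mV.
Branch current I = V_A/R_c = 0.6099/3.68 = 0.1657 µA.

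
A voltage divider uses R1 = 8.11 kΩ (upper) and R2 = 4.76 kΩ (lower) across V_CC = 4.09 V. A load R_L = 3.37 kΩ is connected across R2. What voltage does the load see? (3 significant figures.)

First combine the lower leg with the load: R2 ‖ R_L = 1.973 kΩ.
Voltage divider with the loaded lower leg: V_out = 4.09 × 1.973/(8.11 + 1.973) = 4.09 × 0.1957 = 0.8003 V.

V_out ≈ 0.800 V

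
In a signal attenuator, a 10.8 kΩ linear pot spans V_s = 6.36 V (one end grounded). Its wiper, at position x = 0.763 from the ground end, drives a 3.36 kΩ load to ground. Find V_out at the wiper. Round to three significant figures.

V_out ≈ 3.07 V

The pot divides into 2.560 kΩ above the wiper and 8.240 kΩ below.
R_L loads the lower segment: effective lower R = 2.387 kΩ.
Then V_out = V_s · 2.387/(2.560 + 2.387) = 3.069 V.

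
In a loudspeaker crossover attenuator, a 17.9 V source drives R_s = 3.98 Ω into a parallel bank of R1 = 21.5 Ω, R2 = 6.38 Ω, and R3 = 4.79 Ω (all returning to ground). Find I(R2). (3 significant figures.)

Parallel bank: R_p = 1/(1/21.5 + 1/6.38 + 1/4.79) = 2.427 Ω.
Node voltage V_A = V_supply · R_p/(R_s + R_p) = 17.9 × 0.3788 = 6.781 V.
I(R2) = V_A / R2 = 6.781/6.38 = 1.063 A.
(Check via current divider: I_total = 2.794 A; share G_k/ΣG = 0.3804 → same result.)

I ≈ 1.06 A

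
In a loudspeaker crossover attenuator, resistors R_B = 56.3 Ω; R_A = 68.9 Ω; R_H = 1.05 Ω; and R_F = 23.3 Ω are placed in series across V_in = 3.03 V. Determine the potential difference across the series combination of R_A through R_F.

ΣR = 56.3 + 68.9 + 1.05 + 23.3 = 149.6 Ω.
R_{R_A..R_F} = 68.9 + 1.05 + 23.3 = 93.25 Ω.
Voltage divider: V = V_in · (93.25 / 149.6) = 3.03 × 0.6235 = 1.889 V.

V ≈ 1.89 V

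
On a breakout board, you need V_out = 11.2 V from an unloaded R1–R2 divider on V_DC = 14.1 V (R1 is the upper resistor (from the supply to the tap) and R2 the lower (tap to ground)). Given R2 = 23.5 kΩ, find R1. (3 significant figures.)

Required fraction k = V_out/V_DC = 0.7943.
So R1 = R2 · (V_DC/V_out − 1) = 23.5 × (14.1/11.2 − 1) = 23.5 × 0.2589 = 6.085 kΩ.

R1 ≈ 6.08 kΩ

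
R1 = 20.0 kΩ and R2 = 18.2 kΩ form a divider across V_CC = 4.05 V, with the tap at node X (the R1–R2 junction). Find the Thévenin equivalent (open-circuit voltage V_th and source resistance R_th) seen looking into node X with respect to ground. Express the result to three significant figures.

V_th ≈ 1.93 V, R_th ≈ 9.53 kΩ

V_th is the unloaded tap voltage: V_CC · R2/(R1+R2) = 4.05 × 0.4764 = 1.930 V.
Zeroing V_CC shorts the top of R1 to ground, so R_th = R1 ‖ R2 = 9.529 kΩ.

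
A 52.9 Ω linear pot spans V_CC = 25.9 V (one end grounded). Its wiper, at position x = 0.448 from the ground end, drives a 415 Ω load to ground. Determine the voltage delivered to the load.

Split the track: R_lower = x·R_p = 23.70 Ω, R_upper = (1−x)·R_p = 29.20 Ω.
(x·R_p) ‖ R_L = 22.42 Ω.
Loaded-divider output: V_out = 25.9 × 0.4343 = 11.25 V.
(Unloaded: V_out = x·V_CC = 11.6 V.)

V_out ≈ 11.2 V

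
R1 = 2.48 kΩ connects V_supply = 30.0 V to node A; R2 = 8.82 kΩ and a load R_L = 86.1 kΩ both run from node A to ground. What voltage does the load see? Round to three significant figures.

First combine the lower leg with the load: R2 ‖ R_L = 8.000 kΩ.
Then V_out = V_supply · R2'/(R1 + R2') = 30.0 × 8.000/10.48 = 22.90 V.
(Unloaded it would be 23.4 V; the load pulls it down.)

V_out ≈ 22.9 V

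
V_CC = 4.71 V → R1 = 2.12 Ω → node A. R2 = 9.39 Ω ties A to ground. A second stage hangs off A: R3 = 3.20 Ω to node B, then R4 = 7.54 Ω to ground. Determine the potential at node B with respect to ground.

V_B ≈ 2.32 V

Node A sees R2 in parallel with the series input of stage 2, R3 + R4 = 10.74 Ω.
Effective lower resistance at A: R2 ‖ 10.74 = 5.010 Ω.
First divider: V_A = V_CC · 5.010/(2.12 + 5.010) = 3.310 V.
V_B = V_A × 0.7020 = 2.323 V.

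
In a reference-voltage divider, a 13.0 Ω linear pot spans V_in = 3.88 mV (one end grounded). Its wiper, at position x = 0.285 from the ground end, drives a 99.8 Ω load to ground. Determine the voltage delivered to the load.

V_out ≈ 1.08 mV

Lower segment x·R_p = 3.705 Ω; upper segment (1−x)·R_p = 9.295 Ω.
R_L loads the lower segment: effective lower R = 3.572 Ω.
Then V_out = V_in · 3.572/(9.295 + 3.572) = 1.077 mV.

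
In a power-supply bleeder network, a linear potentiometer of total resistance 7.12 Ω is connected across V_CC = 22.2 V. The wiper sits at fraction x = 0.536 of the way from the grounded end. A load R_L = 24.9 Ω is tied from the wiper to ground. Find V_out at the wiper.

V_out ≈ 11.1 V

Split the track: R_lower = x·R_p = 3.816 Ω, R_upper = (1−x)·R_p = 3.304 Ω.
R_L loads the lower segment: effective lower R = 3.309 Ω.
Then V_out = V_CC · 3.309/(3.304 + 3.309) = 11.11 V.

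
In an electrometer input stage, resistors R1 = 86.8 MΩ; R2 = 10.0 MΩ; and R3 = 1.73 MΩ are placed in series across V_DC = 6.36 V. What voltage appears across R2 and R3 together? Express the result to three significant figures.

V ≈ 0.757 V

Series total: ΣR = 86.8 + 10.0 + 1.73 = 98.53 MΩ.
R_{R2..R3} = 10.0 + 1.73 = 11.73 MΩ.
By the voltage-divider rule, V = 6.36 × 11.73/98.53 = 0.7572 V.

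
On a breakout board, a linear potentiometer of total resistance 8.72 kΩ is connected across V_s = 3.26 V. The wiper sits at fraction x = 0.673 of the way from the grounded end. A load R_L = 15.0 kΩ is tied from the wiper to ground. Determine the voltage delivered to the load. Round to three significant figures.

V_out ≈ 1.95 V

The pot divides into 2.851 kΩ above the wiper and 5.869 kΩ below.
R_L loads the lower segment: effective lower R = 4.218 kΩ.
Loaded-divider output: V_out = 3.26 × 0.5967 = 1.945 V.
(Unloaded: V_out = x·V_s = 2.19 V.)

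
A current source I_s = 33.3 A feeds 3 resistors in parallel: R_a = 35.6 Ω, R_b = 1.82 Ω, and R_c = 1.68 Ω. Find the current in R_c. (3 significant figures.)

Total conductance ΣG = 1/35.6 + 1/1.82 + 1/1.68 = 1.173 (units of 1/Ω).
By the current-divider rule, I = I_s · G_k/ΣG = 33.3 × 0.5075 = 16.90 A.

I ≈ 16.9 A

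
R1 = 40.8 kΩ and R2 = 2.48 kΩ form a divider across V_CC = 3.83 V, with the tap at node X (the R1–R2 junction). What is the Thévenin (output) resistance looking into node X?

With V_CC suppressed (replaced by a short), R_th = R1 ‖ R2 = (40.80 × 2.48)/(40.80 + 2.48) = 2.338 kΩ.

R_th ≈ 2.34 kΩ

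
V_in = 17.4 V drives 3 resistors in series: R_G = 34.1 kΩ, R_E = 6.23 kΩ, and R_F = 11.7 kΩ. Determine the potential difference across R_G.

V ≈ 11.4 V

ΣR = 34.1 + 6.23 + 11.7 = 52.03 kΩ.
Voltage divider: V = V_in · (34.10 / 52.03) = 17.4 × 0.6554 = 11.40 V.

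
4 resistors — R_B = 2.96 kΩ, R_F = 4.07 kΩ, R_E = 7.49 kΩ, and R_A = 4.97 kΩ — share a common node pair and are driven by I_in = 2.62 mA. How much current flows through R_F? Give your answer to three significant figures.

I ≈ 0.701 mA

Conductances: ΣG = 1/2.96 + 1/4.07 + 1/7.49 + 1/4.97 = 0.9183 (1/kΩ).
Current divider: I(R_F) = I_in · G_k/ΣG = 2.62 × (0.2457/0.9183) = 2.62 × 0.2676 = 0.7010 mA.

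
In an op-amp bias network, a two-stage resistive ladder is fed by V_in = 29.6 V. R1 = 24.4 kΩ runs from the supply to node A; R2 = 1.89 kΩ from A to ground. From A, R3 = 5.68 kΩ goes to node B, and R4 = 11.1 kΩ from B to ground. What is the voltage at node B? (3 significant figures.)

V_B ≈ 1.27 V

The second stage (R3 + R4 = 16.78 kΩ) loads node A in parallel with R2.
Effective lower resistance at A: R2 ‖ 16.78 = 1.699 kΩ.
First divider: V_A = V_in · 1.699/(24.4 + 1.699) = 1.927 V.
Stage 2 is unloaded, so V_B = V_A · R4/(R3+R4) = 1.927 × 11.1/16.78 = 1.274 V.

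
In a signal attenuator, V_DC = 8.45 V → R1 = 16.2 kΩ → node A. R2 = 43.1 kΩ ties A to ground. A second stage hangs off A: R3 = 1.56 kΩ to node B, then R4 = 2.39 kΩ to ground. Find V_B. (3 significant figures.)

V_B ≈ 0.933 V

The second stage (R3 + R4 = 3.950 kΩ) loads node A in parallel with R2.
Effective lower resistance at A: R2 ‖ 3.950 = 3.618 kΩ.
So V_A = 8.45 × 0.1826 = 1.543 V.
Stage 2 is unloaded, so V_B = V_A · R4/(R3+R4) = 1.543 × 2.39/3.950 = 0.9335 V.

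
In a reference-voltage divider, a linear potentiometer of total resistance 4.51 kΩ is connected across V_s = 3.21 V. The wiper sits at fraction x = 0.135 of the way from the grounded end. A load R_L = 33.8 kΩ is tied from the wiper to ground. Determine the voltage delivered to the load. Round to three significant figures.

V_out ≈ 0.427 V

The pot divides into 3.901 kΩ above the wiper and 0.6089 kΩ below.
(x·R_p) ‖ R_L = 0.5981 kΩ.
Loaded-divider output: V_out = 3.21 × 0.1329 = 0.4267 V.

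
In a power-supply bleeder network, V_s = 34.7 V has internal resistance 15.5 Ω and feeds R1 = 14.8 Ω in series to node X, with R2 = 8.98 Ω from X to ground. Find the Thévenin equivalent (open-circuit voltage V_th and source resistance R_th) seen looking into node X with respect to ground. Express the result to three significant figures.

R1' = 15.5 + 14.8 = 30.30 Ω (source resistance + R1).
Open-circuit (no load on X): V_th = V_s · R2/(R1' + R2) = 34.7 × 8.98/(30.30 + 8.98) = 7.933 V.
Zeroing V_s shorts the top of R1' to ground, so R_th = R1' ‖ R2 = 6.927 Ω.

V_th ≈ 7.93 V, R_th ≈ 6.93 Ω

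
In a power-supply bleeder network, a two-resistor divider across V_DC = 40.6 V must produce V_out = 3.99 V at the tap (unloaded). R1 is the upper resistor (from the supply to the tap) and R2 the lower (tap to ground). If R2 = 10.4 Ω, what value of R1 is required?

R1 ≈ 95.4 Ω

Required fraction k = V_out/V_DC = 0.09828.
Rearranging, R1 = R2·(1−k)/k = 10.4 × 9.175 = 95.42 Ω.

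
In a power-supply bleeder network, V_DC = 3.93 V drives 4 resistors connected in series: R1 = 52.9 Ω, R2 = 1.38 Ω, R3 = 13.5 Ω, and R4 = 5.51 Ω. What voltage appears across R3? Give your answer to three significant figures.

V ≈ 0.724 V

Total series resistance ΣR = 52.9 + 1.38 + 13.5 + 5.51 = 73.29 Ω.
V = V_DC · R/ΣR = 3.93 × 0.1842 = 0.7239 V.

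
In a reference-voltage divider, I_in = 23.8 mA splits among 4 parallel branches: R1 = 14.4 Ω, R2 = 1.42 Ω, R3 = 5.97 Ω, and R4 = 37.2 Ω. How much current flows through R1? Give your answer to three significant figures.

I ≈ 1.71 mA

Conductances: ΣG = 1/14.4 + 1/1.42 + 1/5.97 + 1/37.2 = 0.9681 (1/Ω).
R1 takes the fraction G_k/ΣG = 0.06944/0.9681 = 0.07174, so I = 23.8 × 0.07174 = 1.707 mA.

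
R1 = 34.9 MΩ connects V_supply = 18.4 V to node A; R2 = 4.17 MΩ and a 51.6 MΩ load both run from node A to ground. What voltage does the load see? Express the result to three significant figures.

V_out ≈ 1.83 V

The load sits in parallel with R2, giving an effective lower resistance R2' = R2·R_L/(R2+R_L) = 3.858 MΩ.
Now apply the divider: V_out = 18.4 × 0.09955 = 1.832 V.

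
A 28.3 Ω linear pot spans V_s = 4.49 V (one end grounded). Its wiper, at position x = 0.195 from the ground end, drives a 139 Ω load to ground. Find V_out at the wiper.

Lower segment x·R_p = 5.519 Ω; upper segment (1−x)·R_p = 22.78 Ω.
Lower segment in parallel with the load: 5.519 ‖ 139 = 5.308 Ω.
Then V_out = V_s · 5.308/(22.78 + 5.308) = 0.8484 V.
(Unloaded: V_out = x·V_s = 0.876 V.)

V_out ≈ 0.848 V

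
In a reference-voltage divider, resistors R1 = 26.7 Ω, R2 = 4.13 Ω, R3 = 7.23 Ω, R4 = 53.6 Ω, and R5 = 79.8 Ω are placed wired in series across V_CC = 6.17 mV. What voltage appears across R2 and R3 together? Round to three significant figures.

Total series resistance ΣR = 26.7 + 4.13 + 7.23 + 53.6 + 79.8 = 171.5 Ω.
R_{R2..R3} = 4.13 + 7.23 = 11.36 Ω.
Voltage divider: V = V_CC · (11.36 / 171.5) = 6.17 × 0.06625 = 0.4088 mV.

V ≈ 0.409 mV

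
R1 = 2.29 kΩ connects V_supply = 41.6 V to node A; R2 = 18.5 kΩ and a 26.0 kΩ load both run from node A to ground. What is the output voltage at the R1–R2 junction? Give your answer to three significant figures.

V_out ≈ 34.3 V

The load sits in parallel with R2, giving an effective lower resistance R2' = R2·R_L/(R2+R_L) = 10.81 kΩ.
Then V_out = V_supply · R2'/(R1 + R2') = 41.6 × 10.81/13.10 = 34.33 V.
(Unloaded it would be 37.0 V; the load pulls it down.)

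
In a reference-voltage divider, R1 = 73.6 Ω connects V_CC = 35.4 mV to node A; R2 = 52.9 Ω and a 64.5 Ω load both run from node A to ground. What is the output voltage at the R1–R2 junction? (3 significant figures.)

V_out ≈ 10.0 mV

First combine the lower leg with the load: R2 ‖ R_L = 29.06 Ω.
Voltage divider with the loaded lower leg: V_out = 35.4 × 29.06/(73.6 + 29.06) = 35.4 × 0.2831 = 10.02 mV.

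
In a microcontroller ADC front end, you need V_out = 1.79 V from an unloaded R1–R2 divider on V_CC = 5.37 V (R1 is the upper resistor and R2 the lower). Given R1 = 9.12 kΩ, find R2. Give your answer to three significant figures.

V_out/V_CC = R2/(R1+R2) = 0.3333.
So R2 = R1 · V_out/(V_CC − V_out) = 9.12 × 1.79/(5.37 − 1.79) = 9.12 × 0.5000 = 4.560 kΩ.

R2 ≈ 4.56 kΩ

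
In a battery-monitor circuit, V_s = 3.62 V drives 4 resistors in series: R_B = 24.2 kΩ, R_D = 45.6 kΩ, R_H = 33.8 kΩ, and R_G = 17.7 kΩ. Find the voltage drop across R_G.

Total series resistance ΣR = 24.2 + 45.6 + 33.8 + 17.7 = 121.3 kΩ.
V = V_s · R/ΣR = 3.62 × 0.1459 = 0.5282 V.

V ≈ 0.528 V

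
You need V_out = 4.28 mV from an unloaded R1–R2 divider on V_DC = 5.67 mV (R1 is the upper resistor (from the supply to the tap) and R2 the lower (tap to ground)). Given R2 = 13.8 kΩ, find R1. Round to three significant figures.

R1 ≈ 4.48 kΩ

The divider ratio is R2/(R1+R2) = 4.28/5.67 = 0.7549.
So R1 = R2 · (V_DC/V_out − 1) = 13.8 × (5.67/4.28 − 1) = 13.8 × 0.3248 = 4.482 kΩ.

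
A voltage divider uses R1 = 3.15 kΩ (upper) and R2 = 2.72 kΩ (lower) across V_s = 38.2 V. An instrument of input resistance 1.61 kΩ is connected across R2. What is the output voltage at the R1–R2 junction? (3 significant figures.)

V_out ≈ 9.28 V

The load sits in parallel with R2, giving an effective lower resistance R2' = R2·R_L/(R2+R_L) = 1.011 kΩ.
Now apply the divider: V_out = 38.2 × 0.2430 = 9.284 V.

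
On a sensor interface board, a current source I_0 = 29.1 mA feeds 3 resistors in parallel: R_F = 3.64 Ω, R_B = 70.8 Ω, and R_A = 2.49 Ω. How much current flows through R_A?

ΣG = 1/3.64 + 1/70.8 + 1/2.49 = 0.6905.
Current divider: I(R_A) = I_0 · G_k/ΣG = 29.1 × (0.4016/0.6905) = 29.1 × 0.5817 = 16.93 mA.

I ≈ 16.9 mA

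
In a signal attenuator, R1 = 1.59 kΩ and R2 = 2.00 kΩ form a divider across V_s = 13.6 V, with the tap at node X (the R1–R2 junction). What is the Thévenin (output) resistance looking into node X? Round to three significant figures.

Looking into X with the source shorted: R_th = R1·R2/(R1+R2) = 1.590 × 2.00/3.590 = 0.8858 kΩ.

R_th ≈ 0.886 kΩ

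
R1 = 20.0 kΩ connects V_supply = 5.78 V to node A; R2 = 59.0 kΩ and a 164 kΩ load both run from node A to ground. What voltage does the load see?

First combine the lower leg with the load: R2 ‖ R_L = 43.39 kΩ.
Now apply the divider: V_out = 5.78 × 0.6845 = 3.956 V.

V_out ≈ 3.96 V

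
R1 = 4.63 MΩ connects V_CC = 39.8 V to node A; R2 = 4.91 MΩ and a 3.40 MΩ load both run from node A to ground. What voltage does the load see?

First combine the lower leg with the load: R2 ‖ R_L = 2.009 MΩ.
Then V_out = V_CC · R2'/(R1 + R2') = 39.8 × 2.009/6.639 = 12.04 V.
(Unloaded it would be 20.5 V; the load pulls it down.)

V_out ≈ 12.0 V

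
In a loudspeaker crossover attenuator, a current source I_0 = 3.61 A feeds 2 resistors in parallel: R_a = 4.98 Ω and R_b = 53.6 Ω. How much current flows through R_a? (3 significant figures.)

Two-branch current divider: I_k = I_0 · R_other/(R_1 + R_2).
I(R_a) = 3.61 × 53.6/(4.98 + 53.6) = 3.61 × 0.9150 = 3.303 A.

I ≈ 3.30 A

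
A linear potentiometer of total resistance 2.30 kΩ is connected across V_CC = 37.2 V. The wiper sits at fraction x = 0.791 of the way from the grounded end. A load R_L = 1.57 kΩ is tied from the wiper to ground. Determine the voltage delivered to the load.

V_out ≈ 23.7 V

Split the track: R_lower = x·R_p = 1.819 kΩ, R_upper = (1−x)·R_p = 0.4807 kΩ.
Lower segment in parallel with the load: 1.819 ‖ 1.57 = 0.8427 kΩ.
Loaded-divider output: V_out = 37.2 × 0.6368 = 23.69 V.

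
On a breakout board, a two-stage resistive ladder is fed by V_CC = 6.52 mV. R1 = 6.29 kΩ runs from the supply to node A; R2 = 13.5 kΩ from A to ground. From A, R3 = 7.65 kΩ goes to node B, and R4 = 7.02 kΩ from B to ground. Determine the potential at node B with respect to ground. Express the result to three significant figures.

V_B ≈ 1.65 mV

The second stage (R3 + R4 = 14.67 kΩ) loads node A in parallel with R2.
Effective lower resistance at A: R2 ‖ 14.67 = 7.030 kΩ.
So V_A = 6.52 × 0.5278 = 3.441 mV.
V_B = V_A × 0.4785 = 1.647 mV.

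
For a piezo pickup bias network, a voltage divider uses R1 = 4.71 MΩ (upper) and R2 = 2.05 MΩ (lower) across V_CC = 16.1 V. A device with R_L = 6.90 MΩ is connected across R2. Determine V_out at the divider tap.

V_out ≈ 4.05 V

First combine the lower leg with the load: R2 ‖ R_L = 1.580 MΩ.
Voltage divider with the loaded lower leg: V_out = 16.1 × 1.580/(4.71 + 1.580) = 16.1 × 0.2512 = 4.045 V.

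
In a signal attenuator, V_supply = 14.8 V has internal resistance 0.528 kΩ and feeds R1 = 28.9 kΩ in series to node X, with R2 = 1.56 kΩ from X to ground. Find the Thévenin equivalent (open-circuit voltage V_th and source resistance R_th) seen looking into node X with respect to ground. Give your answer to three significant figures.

R1' = 0.528 + 28.9 = 29.43 kΩ (source resistance + R1).
V_th is the unloaded tap voltage: V_supply · R2/(R1'+R2) = 14.8 × 0.05034 = 0.7451 V.
With V_supply suppressed (replaced by a short), R_th = R1' ‖ R2 = (29.43 × 1.56)/(29.43 + 1.56) = 1.481 kΩ.

V_th ≈ 0.745 V, R_th ≈ 1.48 kΩ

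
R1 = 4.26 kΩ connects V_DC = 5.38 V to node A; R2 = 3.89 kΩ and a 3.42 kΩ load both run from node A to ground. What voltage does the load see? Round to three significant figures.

R2 ‖ R_L = (3.89 × 3.42)/(3.89 + 3.42) = 1.820 kΩ.
Then V_out = V_DC · R2'/(R1 + R2') = 5.38 × 1.820/6.080 = 1.610 V.

V_out ≈ 1.61 V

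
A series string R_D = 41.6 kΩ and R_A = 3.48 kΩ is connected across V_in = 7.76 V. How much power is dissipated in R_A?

The common current is I = 7.76/45.08 = 0.1721 mA.
P = I²R = 0.02963 × 3.48 = 0.1031 mW.

P ≈ 0.103 mW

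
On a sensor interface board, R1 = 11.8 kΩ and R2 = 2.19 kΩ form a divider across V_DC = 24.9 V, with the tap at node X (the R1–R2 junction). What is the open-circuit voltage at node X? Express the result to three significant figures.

V_th ≈ 3.90 V

With X open, the divider is unloaded: V_th = 24.9 × 2.19/13.99 = 3.898 V.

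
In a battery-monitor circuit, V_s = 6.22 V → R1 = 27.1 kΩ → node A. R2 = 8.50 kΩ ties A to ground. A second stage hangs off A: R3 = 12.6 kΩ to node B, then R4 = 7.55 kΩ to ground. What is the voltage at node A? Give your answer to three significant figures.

V_A ≈ 1.12 V

The second stage (R3 + R4 = 20.15 kΩ) loads node A in parallel with R2.
R2 ‖ (R3+R4) = 5.978 kΩ.
V_A = 6.22 × 5.978/(27.1 + 5.978) = 1.124 V.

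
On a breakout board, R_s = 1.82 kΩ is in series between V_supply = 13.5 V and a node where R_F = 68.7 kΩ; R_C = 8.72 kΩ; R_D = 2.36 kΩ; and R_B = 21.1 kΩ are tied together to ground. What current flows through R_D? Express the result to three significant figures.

Equivalent of the parallel group: R_p = 1.666 kΩ.
V_A by voltage divider: V_A = 13.5 × 1.666/(1.82 + 1.666) = 6.451 V.
I(R_D) = V_A / R_D = 6.451/2.36 = 2.734 mA.

I ≈ 2.73 mA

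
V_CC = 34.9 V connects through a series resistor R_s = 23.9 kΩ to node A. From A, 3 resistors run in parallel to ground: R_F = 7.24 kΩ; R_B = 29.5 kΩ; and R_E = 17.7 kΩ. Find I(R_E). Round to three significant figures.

I ≈ 0.305 mA

Equivalent of the parallel group: R_p = 4.376 kΩ.
V_A = 34.9 × 4.376/28.28 = 5.401 V.
I(R_E) = V_A / R_E = 5.401/17.7 = 0.3052 mA.
(Check via current divider: I_total = 1.234 mA; share G_k/ΣG = 0.2472 → same result.)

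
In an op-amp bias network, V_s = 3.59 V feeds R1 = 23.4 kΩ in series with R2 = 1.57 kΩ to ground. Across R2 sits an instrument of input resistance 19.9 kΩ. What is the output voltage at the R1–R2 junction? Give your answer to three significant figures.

V_out ≈ 0.210 V

First combine the lower leg with the load: R2 ‖ R_L = 1.455 kΩ.
Now apply the divider: V_out = 3.59 × 0.05855 = 0.2102 V.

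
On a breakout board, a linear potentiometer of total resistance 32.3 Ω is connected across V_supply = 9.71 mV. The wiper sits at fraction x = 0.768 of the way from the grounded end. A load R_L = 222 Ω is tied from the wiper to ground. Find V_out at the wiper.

V_out ≈ 7.27 mV

Lower segment x·R_p = 24.81 Ω; upper segment (1−x)·R_p = 7.494 Ω.
R_L loads the lower segment: effective lower R = 22.31 Ω.
Loaded-divider output: V_out = 9.71 × 0.7486 = 7.269 mV.
(Unloaded: V_out = x·V_supply = 7.46 mV.)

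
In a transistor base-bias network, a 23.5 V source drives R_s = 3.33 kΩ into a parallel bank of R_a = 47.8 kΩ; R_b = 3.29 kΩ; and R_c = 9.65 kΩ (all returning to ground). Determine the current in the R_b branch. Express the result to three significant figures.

Parallel bank: R_p = 1/(1/47.8 + 1/3.29 + 1/9.65) = 2.334 kΩ.
V_A = 23.5 × 2.334/5.664 = 9.683 V.
I(R_b) = V_A / R_b = 9.683/3.29 = 2.943 mA.

I ≈ 2.94 mA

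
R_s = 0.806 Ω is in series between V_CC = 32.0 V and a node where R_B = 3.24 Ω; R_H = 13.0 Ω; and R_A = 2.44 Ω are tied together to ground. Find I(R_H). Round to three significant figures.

I ≈ 1.50 A

Parallel bank: R_p = 1/(1/3.24 + 1/13.0 + 1/2.44) = 1.257 Ω.
Node voltage V_A = V_CC · R_p/(R_s + R_p) = 32.0 × 0.6093 = 19.50 V.
I(R_H) = V_A / R_H = 19.50/13.0 = 1.500 A.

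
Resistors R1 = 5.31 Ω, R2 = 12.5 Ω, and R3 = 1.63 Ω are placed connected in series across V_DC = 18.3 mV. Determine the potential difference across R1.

Series total: ΣR = 5.31 + 12.5 + 1.63 = 19.44 Ω.
Voltage divider: V = V_DC · (5.310 / 19.44) = 18.3 × 0.2731 = 4.999 mV.

V ≈ 5.00 mV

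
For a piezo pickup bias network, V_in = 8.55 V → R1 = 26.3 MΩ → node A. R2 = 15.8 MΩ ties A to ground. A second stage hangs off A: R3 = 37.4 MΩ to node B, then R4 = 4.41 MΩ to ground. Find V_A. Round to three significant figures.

V_A ≈ 2.60 V

Node A sees R2 in parallel with the series input of stage 2, R3 + R4 = 41.81 MΩ.
R2 ‖ (R3+R4) = 11.47 MΩ.
First divider: V_A = V_in · 11.47/(26.3 + 11.47) = 2.596 V.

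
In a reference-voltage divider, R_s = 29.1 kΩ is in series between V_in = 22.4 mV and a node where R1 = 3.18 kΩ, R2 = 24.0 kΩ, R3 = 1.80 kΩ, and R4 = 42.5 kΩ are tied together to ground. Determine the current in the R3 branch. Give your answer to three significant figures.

I ≈ 0.441 µA

Equivalent of the parallel group: R_p = 1.069 kΩ.
V_A by voltage divider: V_A = 22.4 × 1.069/(29.1 + 1.069) = 0.7939 mV.
Branch current I = V_A/R3 = 0.7939/1.80 = 0.4411 µA.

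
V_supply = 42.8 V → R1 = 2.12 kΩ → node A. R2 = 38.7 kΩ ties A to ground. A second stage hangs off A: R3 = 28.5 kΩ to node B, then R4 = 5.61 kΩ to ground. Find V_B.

V_B ≈ 6.30 V

Looking into the second stage from A: R3 + R4 = 34.11 kΩ appears in parallel with R2.
Effective lower resistance at A: R2 ‖ 34.11 = 18.13 kΩ.
First divider: V_A = V_supply · 18.13/(2.12 + 18.13) = 38.32 V.
Stage 2 is unloaded, so V_B = V_A · R4/(R3+R4) = 38.32 × 5.61/34.11 = 6.302 V.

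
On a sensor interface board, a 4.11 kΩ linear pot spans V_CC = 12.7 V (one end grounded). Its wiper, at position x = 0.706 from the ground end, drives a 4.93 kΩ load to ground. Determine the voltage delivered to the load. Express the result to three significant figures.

Lower segment x·R_p = 2.902 kΩ; upper segment (1−x)·R_p = 1.208 kΩ.
Lower segment in parallel with the load: 2.902 ‖ 4.93 = 1.827 kΩ.
Then V_out = V_CC · 1.827/(1.208 + 1.827) = 7.644 V.

V_out ≈ 7.64 V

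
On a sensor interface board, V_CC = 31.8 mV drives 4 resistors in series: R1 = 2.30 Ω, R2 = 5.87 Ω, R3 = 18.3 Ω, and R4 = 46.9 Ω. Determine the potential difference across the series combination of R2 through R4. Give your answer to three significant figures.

V ≈ 30.8 mV

Series total: ΣR = 2.30 + 5.87 + 18.3 + 46.9 = 73.37 Ω.
R_{R2..R4} = 5.87 + 18.3 + 46.9 = 71.07 Ω.
By the voltage-divider rule, V = 31.8 × 71.07/73.37 = 30.80 mV.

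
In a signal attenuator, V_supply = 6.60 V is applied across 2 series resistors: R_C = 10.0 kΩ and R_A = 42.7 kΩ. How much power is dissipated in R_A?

The common current is I = 6.60/52.70 = 0.1252 mA.
P(R_A) = I²·R_A = (0.1252)² × 42.7 = 0.6697 mW.

P ≈ 0.670 mW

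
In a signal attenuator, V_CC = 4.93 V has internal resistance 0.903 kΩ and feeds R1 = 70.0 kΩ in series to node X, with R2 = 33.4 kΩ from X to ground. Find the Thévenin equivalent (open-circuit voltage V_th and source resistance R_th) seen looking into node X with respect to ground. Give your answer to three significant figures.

R1' = 0.903 + 70.0 = 70.90 kΩ (source resistance + R1).
With X open, the divider is unloaded: V_th = 4.93 × 33.4/104.3 = 1.579 V.
Zeroing V_CC shorts the top of R1' to ground, so R_th = R1' ‖ R2 = 22.70 kΩ.

V_th ≈ 1.58 V, R_th ≈ 22.7 kΩ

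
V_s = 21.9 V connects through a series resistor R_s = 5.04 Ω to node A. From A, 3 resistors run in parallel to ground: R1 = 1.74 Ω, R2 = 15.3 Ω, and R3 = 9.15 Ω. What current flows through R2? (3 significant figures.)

Parallel bank: R_p = 1/(1/1.74 + 1/15.3 + 1/9.15) = 1.334 Ω.
V_A by voltage divider: V_A = 21.9 × 1.334/(5.04 + 1.334) = 4.585 V.
Branch current I = V_A/R2 = 4.585/15.3 = 0.2997 A.
(Equivalently: I_total = 3.436 A, then current-divider fraction G_k/ΣG = 0.08722.)

I ≈ 0.300 A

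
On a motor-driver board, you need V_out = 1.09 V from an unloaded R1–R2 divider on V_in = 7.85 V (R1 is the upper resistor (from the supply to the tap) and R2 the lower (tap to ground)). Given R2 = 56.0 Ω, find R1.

R1 ≈ 347 Ω

Required fraction k = V_out/V_in = 0.1389.
Rearranging, R1 = R2·(1−k)/k = 56.0 × 6.202 = 347.3 Ω.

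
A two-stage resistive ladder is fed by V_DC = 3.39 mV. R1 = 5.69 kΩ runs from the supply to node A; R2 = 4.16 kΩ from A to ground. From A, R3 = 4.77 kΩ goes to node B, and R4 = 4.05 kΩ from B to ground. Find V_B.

Node A sees R2 in parallel with the series input of stage 2, R3 + R4 = 8.820 kΩ.
R2 ‖ (R3+R4) = 2.827 kΩ.
First divider: V_A = V_DC · 2.827/(5.69 + 2.827) = 1.125 mV.
V_B = V_A × 0.4592 = 0.5167 mV.

V_B ≈ 0.517 mV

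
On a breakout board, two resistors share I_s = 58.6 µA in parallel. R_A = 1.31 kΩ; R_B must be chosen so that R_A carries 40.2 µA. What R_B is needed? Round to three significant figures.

The fraction through R_A equals R_B/(R_A+R_B).
With f = 0.6860, R_B = R_A · f/(1−f) = 1.31 × 2.185 = 2.862 kΩ.

R_B ≈ 2.86 kΩ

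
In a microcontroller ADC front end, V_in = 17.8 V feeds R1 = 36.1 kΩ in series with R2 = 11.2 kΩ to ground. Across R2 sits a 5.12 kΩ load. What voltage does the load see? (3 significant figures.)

V_out ≈ 1.58 V

First combine the lower leg with the load: R2 ‖ R_L = 3.514 kΩ.
Voltage divider with the loaded lower leg: V_out = 17.8 × 3.514/(36.1 + 3.514) = 17.8 × 0.08870 = 1.579 V.
(Unloaded it would be 4.21 V; the load pulls it down.)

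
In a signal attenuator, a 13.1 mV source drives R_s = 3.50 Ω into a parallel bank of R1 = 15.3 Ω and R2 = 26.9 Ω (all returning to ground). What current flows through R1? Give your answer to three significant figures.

I ≈ 0.630 mA

Parallel bank: R_p = 1/(1/15.3 + 1/26.9) = 9.753 Ω.
V_A = 13.1 × 9.753/13.25 = 9.640 mV.
Branch current I = V_A/R1 = 9.640/15.3 = 0.6301 mA.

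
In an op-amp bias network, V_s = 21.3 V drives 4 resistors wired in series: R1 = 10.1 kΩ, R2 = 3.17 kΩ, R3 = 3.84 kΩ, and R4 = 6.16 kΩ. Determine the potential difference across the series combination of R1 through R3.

Series total: ΣR = 10.1 + 3.17 + 3.84 + 6.16 = 23.27 kΩ.
R_{R1..R3} = 10.1 + 3.17 + 3.84 = 17.11 kΩ.
V = V_s · R/ΣR = 21.3 × 0.7353 = 15.66 V.

V ≈ 15.7 V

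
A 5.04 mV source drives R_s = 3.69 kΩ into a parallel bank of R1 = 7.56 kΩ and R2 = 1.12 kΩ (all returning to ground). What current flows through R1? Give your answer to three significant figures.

Combine the parallel branches: R_p = (1/7.56 + 1/1.12)⁻¹ = 0.9755 kΩ.
Node voltage V_A = V_in · R_p/(R_s + R_p) = 5.04 × 0.2091 = 1.054 mV.
I(R1) = V_A / R1 = 1.054/7.56 = 0.1394 µA.

I ≈ 0.139 µA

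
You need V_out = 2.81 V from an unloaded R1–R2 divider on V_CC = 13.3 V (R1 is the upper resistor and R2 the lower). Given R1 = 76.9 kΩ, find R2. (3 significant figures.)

Required fraction k = V_out/V_CC = 0.2113.
Rearranging, R2 = R1·k/(1−k) = 76.9 × 0.2679 = 20.60 kΩ.

R2 ≈ 20.6 kΩ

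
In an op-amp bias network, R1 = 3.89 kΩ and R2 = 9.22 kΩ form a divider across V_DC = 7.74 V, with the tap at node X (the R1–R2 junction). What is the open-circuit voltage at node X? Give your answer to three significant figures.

With X open, the divider is unloaded: V_th = 7.74 × 9.22/13.11 = 5.443 V.

V_th ≈ 5.44 V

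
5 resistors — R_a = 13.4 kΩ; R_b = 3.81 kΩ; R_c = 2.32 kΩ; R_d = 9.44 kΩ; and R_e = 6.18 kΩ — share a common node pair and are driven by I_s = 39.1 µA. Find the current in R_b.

Total conductance ΣG = 1/13.4 + 1/3.81 + 1/2.32 + 1/9.44 + 1/6.18 = 1.036 (units of 1/kΩ).
Current divider: I(R_b) = I_s · G_k/ΣG = 39.1 × (0.2625/1.036) = 39.1 × 0.2534 = 9.907 µA.

I ≈ 9.91 µA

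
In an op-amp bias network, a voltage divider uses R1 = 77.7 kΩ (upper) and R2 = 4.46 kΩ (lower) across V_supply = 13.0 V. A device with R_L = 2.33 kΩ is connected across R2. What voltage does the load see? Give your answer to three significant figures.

R2 ‖ R_L = (4.46 × 2.33)/(4.46 + 2.33) = 1.530 kΩ.
Voltage divider with the loaded lower leg: V_out = 13.0 × 1.530/(77.7 + 1.530) = 13.0 × 0.01932 = 0.2511 V.
(Unloaded it would be 0.706 V; the load pulls it down.)

V_out ≈ 0.251 V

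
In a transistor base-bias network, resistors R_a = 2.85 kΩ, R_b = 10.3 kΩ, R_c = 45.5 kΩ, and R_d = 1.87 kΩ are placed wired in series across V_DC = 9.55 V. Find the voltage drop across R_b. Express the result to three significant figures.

V ≈ 1.63 V

Total series resistance ΣR = 2.85 + 10.3 + 45.5 + 1.87 = 60.52 kΩ.
Voltage divider: V = V_DC · (10.30 / 60.52) = 9.55 × 0.1702 = 1.625 V.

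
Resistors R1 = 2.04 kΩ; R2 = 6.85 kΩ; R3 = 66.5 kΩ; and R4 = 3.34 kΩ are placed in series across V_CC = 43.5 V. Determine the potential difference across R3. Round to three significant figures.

ΣR = 2.04 + 6.85 + 66.5 + 3.34 = 78.73 kΩ.
Voltage divider: V = V_CC · (66.50 / 78.73) = 43.5 × 0.8447 = 36.74 V.

V ≈ 36.7 V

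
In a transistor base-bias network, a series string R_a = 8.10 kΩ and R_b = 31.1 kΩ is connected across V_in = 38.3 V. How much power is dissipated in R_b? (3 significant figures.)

The common current is I = 38.3/39.20 = 0.9770 mA.
V(R_b) = I·R = 30.39 V; P = V·I = 30.39 × 0.9770 = 29.69 mW.

P ≈ 29.7 mW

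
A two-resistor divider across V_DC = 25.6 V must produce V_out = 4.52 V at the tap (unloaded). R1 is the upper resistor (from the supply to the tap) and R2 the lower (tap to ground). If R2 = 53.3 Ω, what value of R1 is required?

R1 ≈ 249 Ω

The divider ratio is R2/(R1+R2) = 4.52/25.6 = 0.1766.
So R1 = R2 · (V_DC/V_out − 1) = 53.3 × (25.6/4.52 − 1) = 53.3 × 4.664 = 248.6 Ω.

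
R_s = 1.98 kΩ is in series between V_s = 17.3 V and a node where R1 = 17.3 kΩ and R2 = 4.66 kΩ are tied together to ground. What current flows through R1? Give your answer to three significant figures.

Parallel bank: R_p = 1/(1/17.3 + 1/4.66) = 3.671 kΩ.
V_A by voltage divider: V_A = 17.3 × 3.671/(1.98 + 3.671) = 11.24 V.
Branch current I = V_A/R1 = 11.24/17.3 = 0.6496 mA.
(Check via current divider: I_total = 3.061 mA; share G_k/ΣG = 0.2122 → same result.)

I ≈ 0.650 mA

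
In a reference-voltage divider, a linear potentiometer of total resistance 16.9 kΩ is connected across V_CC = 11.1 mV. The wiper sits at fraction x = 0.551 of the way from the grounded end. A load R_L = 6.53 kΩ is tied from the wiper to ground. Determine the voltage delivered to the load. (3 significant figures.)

The pot divides into 7.588 kΩ above the wiper and 9.312 kΩ below.
Lower segment in parallel with the load: 9.312 ‖ 6.53 = 3.838 kΩ.
Then V_out = V_CC · 3.838/(7.588 + 3.838) = 3.729 mV.

V_out ≈ 3.73 mV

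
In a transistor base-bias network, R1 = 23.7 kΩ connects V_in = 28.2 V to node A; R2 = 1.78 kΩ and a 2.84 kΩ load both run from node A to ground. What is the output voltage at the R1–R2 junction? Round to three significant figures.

The load sits in parallel with R2, giving an effective lower resistance R2' = R2·R_L/(R2+R_L) = 1.094 kΩ.
Voltage divider with the loaded lower leg: V_out = 28.2 × 1.094/(23.7 + 1.094) = 28.2 × 0.04413 = 1.245 V.

V_out ≈ 1.24 V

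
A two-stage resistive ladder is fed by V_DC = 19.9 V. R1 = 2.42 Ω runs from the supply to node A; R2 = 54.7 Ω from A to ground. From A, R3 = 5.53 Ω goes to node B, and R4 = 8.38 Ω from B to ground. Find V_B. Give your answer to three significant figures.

Looking into the second stage from A: R3 + R4 = 13.91 Ω appears in parallel with R2.
Effective lower resistance at A: R2 ‖ 13.91 = 11.09 Ω.
First divider: V_A = V_DC · 11.09/(2.42 + 11.09) = 16.34 V.
Then the unloaded second divider: V_B = V_A × R4/(R3+R4) = 16.34 × 0.6024 = 9.841 V.

V_B ≈ 9.84 V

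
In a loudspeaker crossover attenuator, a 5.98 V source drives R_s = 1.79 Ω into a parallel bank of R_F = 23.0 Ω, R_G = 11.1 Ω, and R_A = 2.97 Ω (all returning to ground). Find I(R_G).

I ≈ 0.293 A

Parallel bank: R_p = 1/(1/23.0 + 1/11.1 + 1/2.97) = 2.126 Ω.
V_A = 5.98 × 2.126/3.916 = 3.247 V.
Branch current I = V_A/R_G = 3.247/11.1 = 0.2925 A.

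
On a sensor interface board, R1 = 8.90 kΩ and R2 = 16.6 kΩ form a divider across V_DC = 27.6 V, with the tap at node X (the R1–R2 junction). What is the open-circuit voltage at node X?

V_th ≈ 18.0 V

With X open, the divider is unloaded: V_th = 27.6 × 16.6/25.50 = 17.97 V.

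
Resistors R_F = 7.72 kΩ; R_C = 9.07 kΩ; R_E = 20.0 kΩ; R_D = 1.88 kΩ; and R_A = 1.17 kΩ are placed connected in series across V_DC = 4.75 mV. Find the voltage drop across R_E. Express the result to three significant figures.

V ≈ 2.38 mV

Series total: ΣR = 7.72 + 9.07 + 20.0 + 1.88 + 1.17 = 39.84 kΩ.
Voltage divider: V = V_DC · (20.00 / 39.84) = 4.75 × 0.5020 = 2.385 mV.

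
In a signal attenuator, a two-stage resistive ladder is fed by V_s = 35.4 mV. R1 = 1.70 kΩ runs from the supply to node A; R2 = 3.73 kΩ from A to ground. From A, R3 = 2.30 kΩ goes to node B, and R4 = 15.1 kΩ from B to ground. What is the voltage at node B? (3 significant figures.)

V_B ≈ 19.8 mV

Looking into the second stage from A: R3 + R4 = 17.40 kΩ appears in parallel with R2.
Effective lower resistance at A: R2 ‖ 17.40 = 3.072 kΩ.
V_A = 35.4 × 3.072/(1.70 + 3.072) = 22.79 mV.
V_B = V_A × 0.8678 = 19.78 mV.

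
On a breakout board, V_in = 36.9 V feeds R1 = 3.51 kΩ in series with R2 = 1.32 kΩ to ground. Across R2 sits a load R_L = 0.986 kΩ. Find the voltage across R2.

The load sits in parallel with R2, giving an effective lower resistance R2' = R2·R_L/(R2+R_L) = 0.5644 kΩ.
Voltage divider with the loaded lower leg: V_out = 36.9 × 0.5644/(3.51 + 0.5644) = 36.9 × 0.1385 = 5.112 V.

V_out ≈ 5.11 V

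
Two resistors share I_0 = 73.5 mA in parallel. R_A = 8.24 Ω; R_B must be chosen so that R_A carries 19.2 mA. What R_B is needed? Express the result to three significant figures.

R_B ≈ 2.91 Ω

The fraction through R_A equals R_B/(R_A+R_B).
With f = 0.2612, R_B = R_A · f/(1−f) = 8.24 × 0.3536 = 2.914 Ω.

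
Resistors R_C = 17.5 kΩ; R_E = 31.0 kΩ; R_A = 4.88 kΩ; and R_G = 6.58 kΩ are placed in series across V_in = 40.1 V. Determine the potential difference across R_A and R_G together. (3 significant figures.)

V ≈ 7.66 V

Series total: ΣR = 17.5 + 31.0 + 4.88 + 6.58 = 59.96 kΩ.
R_{R_A..R_G} = 4.88 + 6.58 = 11.46 kΩ.
By the voltage-divider rule, V = 40.1 × 11.46/59.96 = 7.664 V.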